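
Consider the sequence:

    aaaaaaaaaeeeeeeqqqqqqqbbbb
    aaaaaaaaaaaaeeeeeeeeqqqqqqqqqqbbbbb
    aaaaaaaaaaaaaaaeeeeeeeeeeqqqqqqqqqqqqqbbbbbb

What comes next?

aaaaaaaaaaaaaaaaaaeeeeeeeeeeeeqqqqqqqqqqqqqqqqbbbbbbb

The n-th term is 3n+3 a's then 2n+2 e's then 3n+1 q's then n+2 b's, where the shown terms are n = 2, 3, 4.
At n = 5 the blocks have lengths 18, 12, 16, 7.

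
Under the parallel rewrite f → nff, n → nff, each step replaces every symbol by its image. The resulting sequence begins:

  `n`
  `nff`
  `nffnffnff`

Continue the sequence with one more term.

Expanding nffnffnff: n→nff, f→nff, f→nff, n→nff, f→nff, f→nff, n→nff, f→nff, f→nff. Concatenated: nff nff nff nff nff nff nff nff nff.

nffnffnffnffnffnffnffnffnff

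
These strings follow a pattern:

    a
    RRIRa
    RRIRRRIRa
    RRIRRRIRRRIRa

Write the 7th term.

Each term is the previous one with RRIR prepended.
From RRIRRRIRRRIRa, 3 further steps: RRIRRRIRRRIRa → RRIRRRIRRRIRRRIRa → RRIRRRIRRRIRRRIRRRIRa → (answer).

RRIRRRIRRRIRRRIRRRIRRRIRa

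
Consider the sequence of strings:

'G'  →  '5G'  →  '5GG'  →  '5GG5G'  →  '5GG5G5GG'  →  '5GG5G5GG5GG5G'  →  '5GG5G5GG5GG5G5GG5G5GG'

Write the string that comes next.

From term 3 onward, concatenate the last term with the second-to-last: 5G·G = 5GG, 5GG·5G = 5GG5G, …
So term 8 is 5GG5G5GG5GG5G5GG5G5GG·5GG5G5GG5GG5G.

5GG5G5GG5GG5G5GG5G5GG5GG5G5GG5GG5G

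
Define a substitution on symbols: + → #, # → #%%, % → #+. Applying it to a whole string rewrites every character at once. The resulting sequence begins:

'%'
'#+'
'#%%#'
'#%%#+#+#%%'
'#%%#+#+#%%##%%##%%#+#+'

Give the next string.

#%%#+#+#%%##%%##%%#+#+#%%#%%#+#+#%%#%%#+#+#%%##%%#

Replace each of the 22 characters of #%%#+#+#%%##%%##%%#+#+ in place — #%% #+ #+ #%% # #%% # #%% #+ #+ #%% #%% #+ #+ #%% #%% #+ #+ #%% # #%% # — and concatenate.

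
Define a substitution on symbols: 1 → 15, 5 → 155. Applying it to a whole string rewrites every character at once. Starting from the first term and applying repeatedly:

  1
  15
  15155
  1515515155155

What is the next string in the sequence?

Rewriting the 13 symbols of 1515515155155 one by one yields 15 155 15 155 155 15 155 15 155 155 15 155 155; concatenated:

1515515155155151551515515515155155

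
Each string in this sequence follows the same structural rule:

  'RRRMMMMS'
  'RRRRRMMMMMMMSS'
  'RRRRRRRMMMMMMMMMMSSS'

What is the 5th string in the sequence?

RRRRRRRRRRRMMMMMMMMMMMMMMMMSSSSS

The n-th term is 2n+1 R's then 3n+1 M's then n S's (n = 1, 2, …).
Setting n = 5 gives 11, 16, 5 characters in each block.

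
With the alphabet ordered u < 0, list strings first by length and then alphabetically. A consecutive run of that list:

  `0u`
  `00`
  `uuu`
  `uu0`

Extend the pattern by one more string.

Find the rightmost character of uu0 below 0, bump it to the next letter, and reset everything to its right to u.

u0u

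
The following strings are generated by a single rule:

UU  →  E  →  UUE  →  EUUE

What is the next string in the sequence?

UUEEUUE

From term 3 onward, concatenate the second-to-last term with the last: UU·E = UUE, E·UUE = EUUE, …
So term 5 is UUE·EUUE.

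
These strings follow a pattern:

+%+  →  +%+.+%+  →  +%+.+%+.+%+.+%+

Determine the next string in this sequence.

s(k+1) = s(k)·.·s(k) — each term doubles the last with '.' between the halves.
So the next term is two copies of +%+.+%+.+%+.+%+ with '.' between the halves.

+%+.+%+.+%+.+%+.+%+.+%+.+%+.+%+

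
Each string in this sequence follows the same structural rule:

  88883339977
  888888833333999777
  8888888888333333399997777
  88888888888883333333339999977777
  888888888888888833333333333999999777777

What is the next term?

Reading off run lengths: 8 runs 4, 7, 10, 13, 16; 3 runs 3, 5, 7, 9, 11; 9 runs 2, 3, 4, 5, 6; 7 runs 2, 3, 4, 5, 6 — each is linear in n (n = 1, 2, …).
Setting n = 6 gives 19, 13, 7, 7 characters in each block.

8888888888888888888333333333333399999997777777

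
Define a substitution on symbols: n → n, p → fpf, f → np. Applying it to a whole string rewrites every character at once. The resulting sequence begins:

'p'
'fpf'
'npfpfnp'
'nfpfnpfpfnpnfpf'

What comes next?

Applying the rule to each of the 15 symbols of nfpfnpfpfnpnfpf gives the pieces n np fpf np n fpf np fpf np n fpf n np fpf np, which concatenate to the answer.

nnpfpfnpnfpfnpfpfnpnfpfnnpfpfnp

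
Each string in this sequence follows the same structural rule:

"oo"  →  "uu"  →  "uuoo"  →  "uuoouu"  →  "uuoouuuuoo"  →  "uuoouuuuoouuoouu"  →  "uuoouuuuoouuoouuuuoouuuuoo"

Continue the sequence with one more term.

uuoouuuuoouuoouuuuoouuuuoouuoouuuuoouuoouu

Each term (from the third on) is the previous term followed by the one before it: term 3 = uu·oo = uuoo.
The next term joins uuoouuuuoouuoouuuuoouuuuoo and uuoouuuuoouuoouu.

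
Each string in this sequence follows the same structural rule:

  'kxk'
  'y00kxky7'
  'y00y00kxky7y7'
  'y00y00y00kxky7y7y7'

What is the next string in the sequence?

Every step adds y00 to the front and y7 to the end of the previous string.
Applying this once more to y00y00y00kxky7y7y7:

y00y00y00y00kxky7y7y7y7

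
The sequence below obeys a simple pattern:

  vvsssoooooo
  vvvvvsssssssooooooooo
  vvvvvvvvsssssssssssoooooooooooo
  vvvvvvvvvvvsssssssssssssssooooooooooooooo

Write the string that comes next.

vvvvvvvvvvvvvvsssssssssssssssssssoooooooooooooooooo

Each string has the form v^{3n-1} s^{4n-1} o^{3n+3} (n = 1, 2, …).
Setting n = 5 gives 14, 19, 18 characters in each block.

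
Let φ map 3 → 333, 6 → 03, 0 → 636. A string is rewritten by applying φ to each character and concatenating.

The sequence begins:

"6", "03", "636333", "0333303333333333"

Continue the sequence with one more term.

φ(0333303333333333) expands symbol-by-symbol to 636 333 333 333 333 636 333 333 333 333 333 333 333 333 333 333; joining the 16 pieces gives the next term.

636333333333333636333333333333333333333333333333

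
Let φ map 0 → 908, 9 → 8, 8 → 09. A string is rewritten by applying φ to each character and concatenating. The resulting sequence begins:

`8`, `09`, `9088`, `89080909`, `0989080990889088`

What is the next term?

φ(0989080990889088) expands symbol-by-symbol to 908 8 09 8 908 09 908 8 8 908 09 09 8 908 09 09; joining the 16 pieces gives the next term.

90880989080990888908090989080909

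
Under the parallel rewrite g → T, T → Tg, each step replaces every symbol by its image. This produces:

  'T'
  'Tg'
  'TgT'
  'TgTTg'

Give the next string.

TgTTgTgT

Expanding TgTTg: T→Tg, g→T, T→Tg, T→Tg, g→T. Concatenated: Tg T Tg Tg T.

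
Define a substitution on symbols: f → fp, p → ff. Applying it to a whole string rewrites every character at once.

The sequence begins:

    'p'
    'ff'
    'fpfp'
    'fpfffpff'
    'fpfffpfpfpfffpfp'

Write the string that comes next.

Rewriting the 16 symbols of fpfffpfpfpfffpfp one by one yields fp ff fp fp fp ff fp ff fp ff fp fp fp ff fp ff; concatenated:

fpfffpfpfpfffpfffpfffpfpfpfffpff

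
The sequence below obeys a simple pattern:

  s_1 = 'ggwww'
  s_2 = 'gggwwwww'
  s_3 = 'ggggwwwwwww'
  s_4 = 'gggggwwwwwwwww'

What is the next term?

ggggggwwwwwwwwwww

The n-th term is n+1 g's then 2n+1 w's (n = 1, 2, …).
At n = 5 the blocks have lengths 6, 11.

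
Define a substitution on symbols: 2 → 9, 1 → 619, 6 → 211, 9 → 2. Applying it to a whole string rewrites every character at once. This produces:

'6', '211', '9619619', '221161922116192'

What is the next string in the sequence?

Applying the rule to each of the 15 symbols of 221161922116192 gives the pieces 9 9 619 619 211 619 2 9 9 619 619 211 619 2 9, which concatenate to the answer.

9961961921161929961961921161929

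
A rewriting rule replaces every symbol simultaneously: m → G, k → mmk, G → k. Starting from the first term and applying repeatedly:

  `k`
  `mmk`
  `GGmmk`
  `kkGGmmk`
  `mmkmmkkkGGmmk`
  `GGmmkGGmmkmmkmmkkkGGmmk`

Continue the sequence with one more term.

φ(GGmmkGGmmkmmkmmkkkGGmmk) expands symbol-by-symbol to k k G G mmk k k G G mmk G G mmk G G mmk mmk mmk k k G G mmk; joining the 23 pieces gives the next term.

kkGGmmkkkGGmmkGGmmkGGmmkmmkmmkkkGGmmk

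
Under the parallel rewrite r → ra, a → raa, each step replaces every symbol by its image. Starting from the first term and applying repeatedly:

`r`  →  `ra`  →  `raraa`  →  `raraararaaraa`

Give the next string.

φ(raraararaaraa) expands symbol-by-symbol to ra raa ra raa raa ra raa ra raa raa ra raa raa; joining the 13 pieces gives the next term.

raraararaaraararaararaaraararaaraa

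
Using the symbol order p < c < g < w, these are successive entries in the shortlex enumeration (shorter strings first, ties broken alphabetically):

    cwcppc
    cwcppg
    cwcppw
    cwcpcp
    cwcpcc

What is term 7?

cwcpcw

Stepping forward 2 times from cwcpcc: cwcpcc → cwcpcg, then the target.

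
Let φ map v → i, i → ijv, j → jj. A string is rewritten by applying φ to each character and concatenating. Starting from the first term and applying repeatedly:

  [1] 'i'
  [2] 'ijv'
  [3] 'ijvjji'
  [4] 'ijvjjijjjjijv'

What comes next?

Rewriting the 13 symbols of ijvjjijjjjijv one by one yields ijv jj i jj jj ijv jj jj jj jj ijv jj i; concatenated:

ijvjjijjjjijvjjjjjjjjijvjji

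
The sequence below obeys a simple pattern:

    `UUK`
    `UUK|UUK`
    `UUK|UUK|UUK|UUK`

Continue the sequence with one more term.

UUK|UUK|UUK|UUK|UUK|UUK|UUK|UUK

Each string is two copies of the previous one joined by '|'.
One more doubling of UUK|UUK|UUK|UUK gives the answer.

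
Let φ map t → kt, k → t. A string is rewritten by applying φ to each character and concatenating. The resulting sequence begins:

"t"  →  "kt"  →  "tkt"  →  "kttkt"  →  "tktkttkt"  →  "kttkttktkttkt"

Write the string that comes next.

Replace each of the 13 characters of kttkttktkttkt in place — t kt kt t kt kt t kt t kt kt t kt — and concatenate.

tktkttktkttkttktkttkt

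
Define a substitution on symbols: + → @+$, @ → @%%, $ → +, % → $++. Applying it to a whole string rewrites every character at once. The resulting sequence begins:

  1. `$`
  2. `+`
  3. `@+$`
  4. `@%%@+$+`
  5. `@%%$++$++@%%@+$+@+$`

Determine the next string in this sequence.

Rewriting the 19 symbols of @%%$++$++@%%@+$+@+$ one by one yields @%% $++ $++ + @+$ @+$ + @+$ @+$ @%% $++ $++ @%% @+$ + @+$ @%% @+$ +; concatenated:

@%%$++$+++@+$@+$+@+$@+$@%%$++$++@%%@+$+@+$@%%@+$+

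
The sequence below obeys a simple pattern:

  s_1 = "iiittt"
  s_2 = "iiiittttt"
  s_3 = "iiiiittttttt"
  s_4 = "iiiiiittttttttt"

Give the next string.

Reading off run lengths: i runs 3, 4, 5, 6; t runs 3, 5, 7, 9 — each is linear in n, where the shown terms are n = 2, 3, 4, 5.
Setting n = 6 gives 7, 11 characters in each block.

iiiiiiittttttttttt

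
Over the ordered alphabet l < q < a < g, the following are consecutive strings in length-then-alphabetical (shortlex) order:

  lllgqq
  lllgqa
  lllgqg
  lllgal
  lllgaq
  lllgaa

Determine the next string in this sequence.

lllgag

Treat lllgaa as a base-4 numeral over the given alphabet and add one, carrying through any trailing g's.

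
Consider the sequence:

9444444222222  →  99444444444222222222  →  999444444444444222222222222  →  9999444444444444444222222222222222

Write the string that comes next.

99999444444444444444444222222222222222222

Term n consists of n-1 9's, followed by 3n 4's, followed by 3n 2's, where the shown terms are n = 2, 3, 4, 5.
For the next term, n = 6, so the run lengths are 5, 18, 18.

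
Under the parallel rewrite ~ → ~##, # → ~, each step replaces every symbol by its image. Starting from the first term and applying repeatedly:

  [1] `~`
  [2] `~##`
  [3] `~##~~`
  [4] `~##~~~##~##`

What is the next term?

Apply φ to ~##~~~##~## symbol by symbol: ~→~##, #→~, #→~, ~→~##, ~→~##, ~→~##, #→~, #→~, ~→~##, #→~, #→~; joined: ~## ~ ~ ~## ~## ~## ~ ~ ~## ~ ~.

~##~~~##~##~##~~~##~~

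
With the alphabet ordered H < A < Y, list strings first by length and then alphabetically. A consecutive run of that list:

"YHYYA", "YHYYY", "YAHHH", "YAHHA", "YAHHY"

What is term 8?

YAHAY

Advancing 3 positions from YAHHY through YAHHY → YAHAH → YAHAA reaches term 8.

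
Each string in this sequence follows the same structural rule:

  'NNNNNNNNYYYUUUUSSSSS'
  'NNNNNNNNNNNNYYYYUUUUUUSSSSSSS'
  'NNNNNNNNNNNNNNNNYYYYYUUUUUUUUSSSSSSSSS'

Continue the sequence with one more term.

Each string has the form N^{4n} Y^{n+1} U^{2n} S^{2n+1}, where the shown terms are n = 2, 3, 4.
Setting n = 5 gives 20, 6, 10, 11 characters in each block.

NNNNNNNNNNNNNNNNNNNNYYYYYYUUUUUUUUUUSSSSSSSSSSS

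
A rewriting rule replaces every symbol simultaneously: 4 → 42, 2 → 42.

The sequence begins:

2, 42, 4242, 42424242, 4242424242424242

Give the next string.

Rewriting the 16 symbols of 4242424242424242 one by one yields 42 42 42 42 42 42 42 42 42 42 42 42 42 42 42 42; concatenated:

42424242424242424242424242424242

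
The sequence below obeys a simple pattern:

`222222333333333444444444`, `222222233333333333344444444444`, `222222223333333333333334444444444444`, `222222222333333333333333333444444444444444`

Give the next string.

Term n consists of n+3 2's, followed by 3n 3's, followed by 2n+3 4's, where the shown terms are n = 3, 4, 5, 6.
Setting n = 7 gives 10, 21, 17 characters in each block.

222222222233333333333333333333344444444444444444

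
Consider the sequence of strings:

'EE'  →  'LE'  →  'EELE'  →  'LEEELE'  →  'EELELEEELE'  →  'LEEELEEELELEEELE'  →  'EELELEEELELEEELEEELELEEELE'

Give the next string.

From term 3 onward, concatenate the second-to-last term with the last: EE·LE = EELE, LE·EELE = LEEELE, …
The next term joins LEEELEEELELEEELE and EELELEEELELEEELEEELELEEELE.

LEEELEEELELEEELEEELELEEELELEEELEEELELEEELE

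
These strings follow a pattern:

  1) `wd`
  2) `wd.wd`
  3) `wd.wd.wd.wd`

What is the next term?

Every step duplicates the string with '.' between the halves.
One more doubling of wd.wd.wd.wd gives the answer.

wd.wd.wd.wd.wd.wd.wd.wd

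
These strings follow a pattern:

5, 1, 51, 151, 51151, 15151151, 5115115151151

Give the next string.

This is a Fibonacci-style word recurrence s(k) = s(k−2)·s(k−1): e.g. 5·1 = 51.
The next term joins 15151151 and 5115115151151.

151511515115115151151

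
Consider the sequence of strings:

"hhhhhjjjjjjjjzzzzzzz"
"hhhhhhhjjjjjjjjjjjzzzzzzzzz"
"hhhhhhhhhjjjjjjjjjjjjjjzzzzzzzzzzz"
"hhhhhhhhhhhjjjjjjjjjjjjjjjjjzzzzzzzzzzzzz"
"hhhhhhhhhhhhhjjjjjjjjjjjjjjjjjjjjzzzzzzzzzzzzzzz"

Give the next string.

hhhhhhhhhhhhhhhjjjjjjjjjjjjjjjjjjjjjjjzzzzzzzzzzzzzzzzz

The n-th term is 2n+1 h's then 3n+2 j's then 2n+3 z's, where the shown terms are n = 2, 3, 4, 5, 6.
Setting n = 7 gives 15, 23, 17 characters in each block.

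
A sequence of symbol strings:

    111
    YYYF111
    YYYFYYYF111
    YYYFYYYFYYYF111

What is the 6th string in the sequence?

Every step adds YYYF at the front: s(k+1) = YYYF·s(k).
From YYYFYYYFYYYF111, 2 further steps: YYYFYYYFYYYF111 → YYYFYYYFYYYFYYYF111 → (answer).

YYYFYYYFYYYFYYYFYYYF111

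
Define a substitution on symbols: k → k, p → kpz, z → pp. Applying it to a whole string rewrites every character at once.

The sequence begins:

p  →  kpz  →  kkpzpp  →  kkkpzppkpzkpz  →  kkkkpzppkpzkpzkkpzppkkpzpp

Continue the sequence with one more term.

Applying the rule to each of the 26 symbols of kkkkpzppkpzkpzkkpzppkkpzpp gives the pieces k k k k kpz pp kpz kpz k kpz pp k kpz pp k k kpz pp kpz kpz k k kpz pp kpz kpz, which concatenate to the answer.

kkkkkpzppkpzkpzkkpzppkkpzppkkkpzppkpzkpzkkkpzppkpzkpz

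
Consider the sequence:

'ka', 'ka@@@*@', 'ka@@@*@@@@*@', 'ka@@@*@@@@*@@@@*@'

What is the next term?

ka@@@*@@@@*@@@@*@@@@*@

The strings grow by a fixed suffix @@@*@ each time.
So the next term is ka@@@*@@@@*@@@@*@·@@@*@.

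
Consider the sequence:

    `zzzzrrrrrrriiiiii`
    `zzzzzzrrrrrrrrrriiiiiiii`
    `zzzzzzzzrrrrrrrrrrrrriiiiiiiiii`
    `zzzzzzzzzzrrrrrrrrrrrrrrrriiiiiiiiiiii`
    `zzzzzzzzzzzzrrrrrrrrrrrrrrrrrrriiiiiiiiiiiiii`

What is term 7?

Term n consists of 2n z's, followed by 3n+1 r's, followed by 2n+2 i's, where the shown terms are n = 2, 3, 4, 5, 6.
At n = 8 the blocks have lengths 16, 25, 18.

zzzzzzzzzzzzzzzzrrrrrrrrrrrrrrrrrrrrrrrrriiiiiiiiiiiiiiiiii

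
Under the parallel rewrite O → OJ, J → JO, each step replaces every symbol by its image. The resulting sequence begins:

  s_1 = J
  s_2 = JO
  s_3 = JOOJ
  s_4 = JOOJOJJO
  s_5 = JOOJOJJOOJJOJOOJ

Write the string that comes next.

Replace each of the 16 characters of JOOJOJJOOJJOJOOJ in place — JO OJ OJ JO OJ JO JO OJ OJ JO JO OJ JO OJ OJ JO — and concatenate.

JOOJOJJOOJJOJOOJOJJOJOOJJOOJOJJO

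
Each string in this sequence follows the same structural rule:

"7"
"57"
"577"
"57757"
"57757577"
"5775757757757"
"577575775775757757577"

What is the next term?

Each term (from the third on) is the previous term followed by the one before it: term 3 = 57·7 = 577.
Continuing: 577575775775757757577 · 5775757757757 gives term 8.

5775757757757577575775775757757757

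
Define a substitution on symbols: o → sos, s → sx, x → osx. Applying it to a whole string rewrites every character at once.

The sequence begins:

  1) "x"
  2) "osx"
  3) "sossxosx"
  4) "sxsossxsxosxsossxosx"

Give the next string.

Replace each of the 20 characters of sxsossxsxosxsossxosx in place — sx osx sx sos sx sx osx sx osx sos sx osx sx sos sx sx osx sos sx osx — and concatenate.

sxosxsxsossxsxosxsxosxsossxosxsxsossxsxosxsossxosx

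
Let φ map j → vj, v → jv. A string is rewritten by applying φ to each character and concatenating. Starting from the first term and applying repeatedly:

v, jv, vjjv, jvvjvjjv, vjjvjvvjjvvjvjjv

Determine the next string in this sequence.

Rewriting the 16 symbols of vjjvjvvjjvvjvjjv one by one yields jv vj vj jv vj jv jv vj vj jv jv vj jv vj vj jv; concatenated:

jvvjvjjvvjjvjvvjvjjvjvvjjvvjvjjv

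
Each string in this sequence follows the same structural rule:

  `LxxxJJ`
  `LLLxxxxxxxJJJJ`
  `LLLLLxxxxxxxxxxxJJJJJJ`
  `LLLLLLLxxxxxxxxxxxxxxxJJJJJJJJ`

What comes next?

LLLLLLLLLxxxxxxxxxxxxxxxxxxxJJJJJJJJJJ

Reading off run lengths: L runs 1, 3, 5, 7; x runs 3, 7, 11, 15; J runs 2, 4, 6, 8 — each is linear in n (n = 1, 2, …).
For the next term, n = 5, so the run lengths are 9, 19, 10.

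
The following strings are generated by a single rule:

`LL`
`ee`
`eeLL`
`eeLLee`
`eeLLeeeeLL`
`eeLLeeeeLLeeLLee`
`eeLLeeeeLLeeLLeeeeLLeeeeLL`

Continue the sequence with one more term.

eeLLeeeeLLeeLLeeeeLLeeeeLLeeLLeeeeLLeeLLee

From term 3 onward, concatenate the last term with the second-to-last: ee·LL = eeLL, eeLL·ee = eeLLee, …
The next term joins eeLLeeeeLLeeLLeeeeLLeeeeLL and eeLLeeeeLLeeLLee.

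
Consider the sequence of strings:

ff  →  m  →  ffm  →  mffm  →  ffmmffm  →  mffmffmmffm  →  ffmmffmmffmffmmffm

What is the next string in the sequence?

mffmffmmffmffmmffmmffmffmmffm

This is a Fibonacci-style word recurrence s(k) = s(k−2)·s(k−1): e.g. ff·m = ffm.
The next term joins mffmffmmffm and ffmmffmmffmffmmffm.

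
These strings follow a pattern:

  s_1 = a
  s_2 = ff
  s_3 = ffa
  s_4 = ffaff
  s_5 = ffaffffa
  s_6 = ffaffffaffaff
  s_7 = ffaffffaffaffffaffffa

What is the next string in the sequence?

ffaffffaffaffffaffffaffaffffaffaff

This is a Fibonacci-style word recurrence s(k) = s(k−1)·s(k−2): e.g. ff·a = ffa.
Continuing: ffaffffaffaffffaffffa · ffaffffaffaff gives term 8.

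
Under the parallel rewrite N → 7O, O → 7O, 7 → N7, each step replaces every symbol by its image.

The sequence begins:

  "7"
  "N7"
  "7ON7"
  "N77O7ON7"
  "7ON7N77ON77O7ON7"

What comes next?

φ(7ON7N77ON77O7ON7) expands symbol-by-symbol to N7 7O 7O N7 7O N7 N7 7O 7O N7 N7 7O N7 7O 7O N7; joining the 16 pieces gives the next term.

N77O7ON77ON7N77O7ON7N77ON77O7ON7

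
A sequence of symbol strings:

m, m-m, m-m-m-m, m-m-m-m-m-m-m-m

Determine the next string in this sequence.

Each string is two copies of the previous one joined by '-'.
One more doubling of m-m-m-m-m-m-m-m gives the answer.

m-m-m-m-m-m-m-m-m-m-m-m-m-m-m-m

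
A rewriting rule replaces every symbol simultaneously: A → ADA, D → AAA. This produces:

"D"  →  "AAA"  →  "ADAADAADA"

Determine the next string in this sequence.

ADAAAAADAADAAAAADAADAAAAADA

Rewriting each symbol of ADAADAADA: A→ADA, D→AAA, A→ADA, A→ADA, D→AAA, A→ADA, A→ADA, D→AAA, A→ADA, which concatenates to ADA AAA ADA ADA AAA ADA ADA AAA ADA.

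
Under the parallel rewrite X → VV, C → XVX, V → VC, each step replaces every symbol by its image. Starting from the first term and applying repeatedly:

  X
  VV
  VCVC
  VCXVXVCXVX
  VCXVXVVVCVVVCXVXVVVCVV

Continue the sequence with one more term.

VCXVXVVVCVVVCVCVCXVXVCVCVCXVXVVVCVVVCVCVCXVXVCVC

Applying the rule to each of the 22 symbols of VCXVXVVVCVVVCXVXVVVCVV gives the pieces VC XVX VV VC VV VC VC VC XVX VC VC VC XVX VV VC VV VC VC VC XVX VC VC, which concatenate to the answer.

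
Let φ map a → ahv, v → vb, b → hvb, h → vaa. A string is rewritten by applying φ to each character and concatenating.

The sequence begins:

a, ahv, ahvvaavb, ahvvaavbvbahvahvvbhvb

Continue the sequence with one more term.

Rewriting the 21 symbols of ahvvaavbvbahvahvvbhvb one by one yields ahv vaa vb vb ahv ahv vb hvb vb hvb ahv vaa vb ahv vaa vb vb hvb vaa vb hvb; concatenated:

ahvvaavbvbahvahvvbhvbvbhvbahvvaavbahvvaavbvbhvbvaavbhvb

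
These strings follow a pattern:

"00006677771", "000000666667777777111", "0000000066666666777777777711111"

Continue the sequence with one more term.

Reading off run lengths: 0 runs 4, 6, 8; 6 runs 2, 5, 8; 7 runs 4, 7, 10; 1 runs 1, 3, 5 — each is linear in n (n = 1, 2, …).
Setting n = 4 gives 10, 11, 13, 7 characters in each block.

00000000006666666666677777777777771111111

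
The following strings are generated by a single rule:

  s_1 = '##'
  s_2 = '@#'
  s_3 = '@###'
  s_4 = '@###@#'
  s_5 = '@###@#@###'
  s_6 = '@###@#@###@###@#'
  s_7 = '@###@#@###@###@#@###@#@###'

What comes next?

@###@#@###@###@#@###@#@###@###@#@###@###@#

From term 3 onward, concatenate the last term with the second-to-last: @#·## = @###, @###·@# = @###@#, …
So term 8 is @###@#@###@###@#@###@#@###·@###@#@###@###@#.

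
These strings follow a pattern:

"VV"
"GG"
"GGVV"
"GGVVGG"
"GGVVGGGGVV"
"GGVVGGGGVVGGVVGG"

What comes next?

GGVVGGGGVVGGVVGGGGVVGGGGVV

Each term (from the third on) is the previous term followed by the one before it: term 3 = GG·VV = GGVV.
Continuing: GGVVGGGGVVGGVVGG · GGVVGGGGVV gives term 7.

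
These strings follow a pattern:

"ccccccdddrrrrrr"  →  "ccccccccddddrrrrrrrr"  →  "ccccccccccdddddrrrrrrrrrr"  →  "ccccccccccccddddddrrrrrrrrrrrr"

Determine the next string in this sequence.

ccccccccccccccdddddddrrrrrrrrrrrrrr

The n-th term is 2n c's then n d's then 2n r's, where the shown terms are n = 3, 4, 5, 6.
At n = 7 the blocks have lengths 14, 7, 14.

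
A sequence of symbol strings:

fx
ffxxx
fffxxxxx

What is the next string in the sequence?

ffffxxxxxxx

Term n consists of n f's, followed by 2n-1 x's (n = 1, 2, …).
For the next term, n = 4, so the run lengths are 4, 7.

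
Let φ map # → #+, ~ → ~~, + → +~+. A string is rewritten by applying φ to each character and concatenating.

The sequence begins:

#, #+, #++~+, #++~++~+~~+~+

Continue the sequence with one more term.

#++~++~+~~+~++~+~~+~+~~~~+~+~~+~+

Applying the rule to each of the 13 symbols of #++~++~+~~+~+ gives the pieces #+ +~+ +~+ ~~ +~+ +~+ ~~ +~+ ~~ ~~ +~+ ~~ +~+, which concatenate to the answer.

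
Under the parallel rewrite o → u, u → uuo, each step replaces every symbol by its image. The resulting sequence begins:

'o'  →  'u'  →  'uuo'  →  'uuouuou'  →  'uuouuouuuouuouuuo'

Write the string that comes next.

φ(uuouuouuuouuouuuo) expands symbol-by-symbol to uuo uuo u uuo uuo u uuo uuo uuo u uuo uuo u uuo uuo uuo u; joining the 17 pieces gives the next term.

uuouuouuuouuouuuouuouuouuuouuouuuouuouuou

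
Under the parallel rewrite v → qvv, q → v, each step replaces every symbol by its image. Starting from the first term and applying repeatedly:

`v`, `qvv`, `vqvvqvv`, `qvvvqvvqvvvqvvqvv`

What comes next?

Rewriting the 17 symbols of qvvvqvvqvvvqvvqvv one by one yields v qvv qvv qvv v qvv qvv v qvv qvv qvv v qvv qvv v qvv qvv; concatenated:

vqvvqvvqvvvqvvqvvvqvvqvvqvvvqvvqvvvqvvqvv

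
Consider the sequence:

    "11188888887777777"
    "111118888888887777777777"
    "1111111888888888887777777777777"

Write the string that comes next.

The n-th term is 2n-1 1's then 2n+3 8's then 3n+1 7's, where the shown terms are n = 2, 3, 4.
For the next term, n = 5, so the run lengths are 9, 13, 16.

11111111188888888888887777777777777777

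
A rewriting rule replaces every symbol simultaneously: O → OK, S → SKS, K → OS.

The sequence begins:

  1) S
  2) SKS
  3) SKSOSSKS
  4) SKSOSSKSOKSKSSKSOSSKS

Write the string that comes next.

Applying the rule to each of the 21 symbols of SKSOSSKSOKSKSSKSOSSKS gives the pieces SKS OS SKS OK SKS SKS OS SKS OK OS SKS OS SKS SKS OS SKS OK SKS SKS OS SKS, which concatenate to the answer.

SKSOSSKSOKSKSSKSOSSKSOKOSSKSOSSKSSKSOSSKSOKSKSSKSOSSKS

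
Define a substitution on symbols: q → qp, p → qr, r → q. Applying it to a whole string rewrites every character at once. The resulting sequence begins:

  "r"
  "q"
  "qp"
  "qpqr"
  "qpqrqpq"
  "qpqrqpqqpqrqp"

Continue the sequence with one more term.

qpqrqpqqpqrqpqpqrqpqqpqr

Applying the rule to each of the 13 symbols of qpqrqpqqpqrqp gives the pieces qp qr qp q qp qr qp qp qr qp q qp qr, which concatenate to the answer.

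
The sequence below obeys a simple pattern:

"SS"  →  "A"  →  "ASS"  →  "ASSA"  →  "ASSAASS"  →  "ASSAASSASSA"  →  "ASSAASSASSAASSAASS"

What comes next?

From term 3 onward, concatenate the last term with the second-to-last: A·SS = ASS, ASS·A = ASSA, …
So term 8 is ASSAASSASSAASSAASS·ASSAASSASSA.

ASSAASSASSAASSAASSASSAASSASSA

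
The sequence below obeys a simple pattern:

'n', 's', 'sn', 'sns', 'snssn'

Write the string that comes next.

This is a Fibonacci-style word recurrence s(k) = s(k−1)·s(k−2): e.g. s·n = sn.
The next term joins snssn and sns.

snssnsns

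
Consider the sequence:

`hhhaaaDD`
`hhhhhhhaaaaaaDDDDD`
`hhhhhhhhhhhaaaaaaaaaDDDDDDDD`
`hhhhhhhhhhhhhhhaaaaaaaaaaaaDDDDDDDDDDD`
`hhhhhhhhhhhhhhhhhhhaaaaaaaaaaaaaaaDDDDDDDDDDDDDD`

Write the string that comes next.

Reading off run lengths: h runs 3, 7, 11, 15, 19; a runs 3, 6, 9, 12, 15; D runs 2, 5, 8, 11, 14 — each is linear in n (n = 1, 2, …).
For the next term, n = 6, so the run lengths are 23, 18, 17.

hhhhhhhhhhhhhhhhhhhhhhhaaaaaaaaaaaaaaaaaaDDDDDDDDDDDDDDDDD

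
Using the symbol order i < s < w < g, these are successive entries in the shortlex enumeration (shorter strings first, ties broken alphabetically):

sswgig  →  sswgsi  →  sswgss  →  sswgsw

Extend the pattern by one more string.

The successor of sswgsw increments the rightmost position that isn't already g and resets every position after it to i.

sswgsg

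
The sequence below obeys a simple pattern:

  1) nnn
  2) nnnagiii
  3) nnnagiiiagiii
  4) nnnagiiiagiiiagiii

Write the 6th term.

Each term is the previous one with agiii appended.
From nnnagiiiagiiiagiii, 2 further steps: nnnagiiiagiiiagiii → nnnagiiiagiiiagiiiagiii → (answer).

nnnagiiiagiiiagiiiagiiiagiii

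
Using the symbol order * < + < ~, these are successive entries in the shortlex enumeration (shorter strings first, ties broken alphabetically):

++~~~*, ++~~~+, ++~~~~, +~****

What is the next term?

+~***+

Find the rightmost character of +~**** below ~, bump it to the next letter, and reset everything to its right to *.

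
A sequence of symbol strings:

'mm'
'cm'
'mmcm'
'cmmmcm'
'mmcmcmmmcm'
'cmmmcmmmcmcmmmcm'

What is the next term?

This is a Fibonacci-style word recurrence s(k) = s(k−2)·s(k−1): e.g. mm·cm = mmcm.
The next term joins mmcmcmmmcm and cmmmcmmmcmcmmmcm.

mmcmcmmmcmcmmmcmmmcmcmmmcm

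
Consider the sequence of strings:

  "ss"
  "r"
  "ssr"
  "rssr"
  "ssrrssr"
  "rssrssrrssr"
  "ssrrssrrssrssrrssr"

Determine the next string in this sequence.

rssrssrrssrssrrssrrssrssrrssr

From term 3 onward, concatenate the second-to-last term with the last: ss·r = ssr, r·ssr = rssr, …
Continuing: rssrssrrssr · ssrrssrrssrssrrssr gives term 8.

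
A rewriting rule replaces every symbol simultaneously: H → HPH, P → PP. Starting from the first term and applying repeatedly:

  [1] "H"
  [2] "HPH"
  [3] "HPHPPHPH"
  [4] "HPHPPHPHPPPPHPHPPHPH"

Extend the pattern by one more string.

Rewriting the 20 symbols of HPHPPHPHPPPPHPHPPHPH one by one yields HPH PP HPH PP PP HPH PP HPH PP PP PP PP HPH PP HPH PP PP HPH PP HPH; concatenated:

HPHPPHPHPPPPHPHPPHPHPPPPPPPPHPHPPHPHPPPPHPHPPHPH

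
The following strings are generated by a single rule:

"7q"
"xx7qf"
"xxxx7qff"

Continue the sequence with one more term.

xxxxxx7qfff

Every step adds xx to the front and f to the end of the previous string.
One more step from xxxx7qff gives the answer.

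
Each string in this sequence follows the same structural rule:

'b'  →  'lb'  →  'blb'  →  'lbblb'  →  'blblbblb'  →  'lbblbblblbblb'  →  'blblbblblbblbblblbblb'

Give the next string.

From term 3 onward, concatenate the second-to-last term with the last: b·lb = blb, lb·blb = lbblb, …
Continuing: lbblbblblbblb · blblbblblbblbblblbblb gives term 8.

lbblbblblbblbblblbblblbblbblblbblb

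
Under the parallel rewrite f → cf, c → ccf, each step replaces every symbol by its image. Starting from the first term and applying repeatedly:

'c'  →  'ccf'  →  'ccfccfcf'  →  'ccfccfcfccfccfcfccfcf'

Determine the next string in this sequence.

Rewriting the 21 symbols of ccfccfcfccfccfcfccfcf one by one yields ccf ccf cf ccf ccf cf ccf cf ccf ccf cf ccf ccf cf ccf cf ccf ccf cf ccf cf; concatenated:

ccfccfcfccfccfcfccfcfccfccfcfccfccfcfccfcfccfccfcfccfcf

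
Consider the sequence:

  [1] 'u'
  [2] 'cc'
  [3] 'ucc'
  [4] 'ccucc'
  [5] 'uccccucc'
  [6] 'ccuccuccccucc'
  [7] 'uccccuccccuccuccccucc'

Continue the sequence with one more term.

ccuccuccccuccuccccuccccuccuccccucc

From term 3 onward, concatenate the second-to-last term with the last: u·cc = ucc, cc·ucc = ccucc, …
The next term joins ccuccuccccucc and uccccuccccuccuccccucc.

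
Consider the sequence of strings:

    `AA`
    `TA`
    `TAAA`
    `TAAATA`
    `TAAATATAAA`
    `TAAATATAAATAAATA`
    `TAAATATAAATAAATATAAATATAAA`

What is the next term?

TAAATATAAATAAATATAAATATAAATAAATATAAATAAATA

From term 3 onward, concatenate the last term with the second-to-last: TA·AA = TAAA, TAAA·TA = TAAATA, …
The next term joins TAAATATAAATAAATATAAATATAAA and TAAATATAAATAAATA.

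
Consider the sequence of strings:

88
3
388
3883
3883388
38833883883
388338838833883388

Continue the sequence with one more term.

38833883883388338838833883883

From term 3 onward, concatenate the last term with the second-to-last: 3·88 = 388, 388·3 = 3883, …
So term 8 is 388338838833883388·38833883883.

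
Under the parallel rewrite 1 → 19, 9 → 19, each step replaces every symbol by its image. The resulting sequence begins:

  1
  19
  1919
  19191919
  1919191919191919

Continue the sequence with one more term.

19191919191919191919191919191919

Replace each of the 16 characters of 1919191919191919 in place — 19 19 19 19 19 19 19 19 19 19 19 19 19 19 19 19 — and concatenate.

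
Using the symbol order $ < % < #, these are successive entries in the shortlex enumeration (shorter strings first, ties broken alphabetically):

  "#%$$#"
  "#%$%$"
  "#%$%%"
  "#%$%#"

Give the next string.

#%$#$

Treat #%$%# as a base-3 numeral over the given alphabet and add one, carrying through any trailing #'s.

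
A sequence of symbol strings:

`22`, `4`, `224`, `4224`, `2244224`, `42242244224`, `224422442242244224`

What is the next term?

Each term (from the third on) is the two preceding terms concatenated in order: term 3 = 22·4 = 224.
Continuing: 42242244224 · 224422442242244224 gives term 8.

42242244224224422442242244224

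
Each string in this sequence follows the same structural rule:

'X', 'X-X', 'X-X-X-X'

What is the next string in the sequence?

Each string is two copies of the previous one joined by '-'.
Doubling X-X-X-X with '-' between the halves:

X-X-X-X-X-X-X-X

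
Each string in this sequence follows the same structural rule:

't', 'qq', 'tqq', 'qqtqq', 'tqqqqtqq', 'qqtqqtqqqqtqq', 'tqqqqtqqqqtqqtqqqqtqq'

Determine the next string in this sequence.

qqtqqtqqqqtqqtqqqqtqqqqtqqtqqqqtqq

This is a Fibonacci-style word recurrence s(k) = s(k−2)·s(k−1): e.g. t·qq = tqq.
The next term joins qqtqqtqqqqtqq and tqqqqtqqqqtqqtqqqqtqq.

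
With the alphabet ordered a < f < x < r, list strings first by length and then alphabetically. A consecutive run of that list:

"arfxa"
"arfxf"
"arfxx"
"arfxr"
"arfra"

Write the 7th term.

arfrx

Stepping forward 2 times from arfra: arfra → arfrf, then the target.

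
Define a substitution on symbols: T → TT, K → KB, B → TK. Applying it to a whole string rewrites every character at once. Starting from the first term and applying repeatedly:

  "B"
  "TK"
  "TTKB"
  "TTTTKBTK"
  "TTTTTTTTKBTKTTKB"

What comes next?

TTTTTTTTTTTTTTTTKBTKTTKBTTTTKBTK

Replace each of the 16 characters of TTTTTTTTKBTKTTKB in place — TT TT TT TT TT TT TT TT KB TK TT KB TT TT KB TK — and concatenate.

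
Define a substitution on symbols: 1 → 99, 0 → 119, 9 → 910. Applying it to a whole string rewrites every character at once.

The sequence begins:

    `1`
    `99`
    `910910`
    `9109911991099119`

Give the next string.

910991199109109999910910991199109109999910

Applying the rule to each of the 16 symbols of 9109911991099119 gives the pieces 910 99 119 910 910 99 99 910 910 99 119 910 910 99 99 910, which concatenate to the answer.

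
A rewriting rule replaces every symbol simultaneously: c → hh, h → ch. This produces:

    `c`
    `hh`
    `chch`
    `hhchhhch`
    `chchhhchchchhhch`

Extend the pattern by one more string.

Applying the rule to each of the 16 symbols of chchhhchchchhhch gives the pieces hh ch hh ch ch ch hh ch hh ch hh ch ch ch hh ch, which concatenate to the answer.

hhchhhchchchhhchhhchhhchchchhhch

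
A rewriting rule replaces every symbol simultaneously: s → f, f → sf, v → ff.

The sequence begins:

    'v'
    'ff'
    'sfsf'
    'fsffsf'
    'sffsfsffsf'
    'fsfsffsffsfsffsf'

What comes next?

Replace each of the 16 characters of fsfsffsffsfsffsf in place — sf f sf f sf sf f sf sf f sf f sf sf f sf — and concatenate.

sffsffsfsffsfsffsffsfsffsf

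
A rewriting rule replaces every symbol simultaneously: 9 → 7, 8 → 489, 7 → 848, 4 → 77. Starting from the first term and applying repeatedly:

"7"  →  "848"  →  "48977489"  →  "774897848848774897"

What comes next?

Rewriting the 18 symbols of 774897848848774897 one by one yields 848 848 77 489 7 848 489 77 489 489 77 489 848 848 77 489 7 848; concatenated:

8488487748978484897748948977489848848774897848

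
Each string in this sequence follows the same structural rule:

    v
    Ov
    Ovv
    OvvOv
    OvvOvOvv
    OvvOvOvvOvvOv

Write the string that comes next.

OvvOvOvvOvvOvOvvOvOvv

This is a Fibonacci-style word recurrence s(k) = s(k−1)·s(k−2): e.g. Ov·v = Ovv.
Continuing: OvvOvOvvOvvOv · OvvOvOvv gives term 7.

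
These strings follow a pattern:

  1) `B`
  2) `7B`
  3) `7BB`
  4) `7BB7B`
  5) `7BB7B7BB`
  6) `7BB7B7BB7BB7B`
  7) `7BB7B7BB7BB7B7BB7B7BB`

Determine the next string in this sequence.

From term 3 onward, concatenate the last term with the second-to-last: 7B·B = 7BB, 7BB·7B = 7BB7B, …
Continuing: 7BB7B7BB7BB7B7BB7B7BB · 7BB7B7BB7BB7B gives term 8.

7BB7B7BB7BB7B7BB7B7BB7BB7B7BB7BB7B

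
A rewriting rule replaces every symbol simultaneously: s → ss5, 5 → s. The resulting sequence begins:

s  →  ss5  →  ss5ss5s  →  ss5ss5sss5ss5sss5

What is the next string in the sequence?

Rewriting the 17 symbols of ss5ss5sss5ss5sss5 one by one yields ss5 ss5 s ss5 ss5 s ss5 ss5 ss5 s ss5 ss5 s ss5 ss5 ss5 s; concatenated:

ss5ss5sss5ss5sss5ss5ss5sss5ss5sss5ss5ss5s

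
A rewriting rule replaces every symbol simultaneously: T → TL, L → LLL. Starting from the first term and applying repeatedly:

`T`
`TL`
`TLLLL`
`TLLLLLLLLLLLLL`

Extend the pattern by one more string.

TLLLLLLLLLLLLLLLLLLLLLLLLLLLLLLLLLLLLLLLL

Applying the rule to each of the 14 symbols of TLLLLLLLLLLLLL gives the pieces TL LLL LLL LLL LLL LLL LLL LLL LLL LLL LLL LLL LLL LLL, which concatenate to the answer.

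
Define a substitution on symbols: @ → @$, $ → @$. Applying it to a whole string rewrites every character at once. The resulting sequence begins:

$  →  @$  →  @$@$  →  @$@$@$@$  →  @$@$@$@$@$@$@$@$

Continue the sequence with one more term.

@$@$@$@$@$@$@$@$@$@$@$@$@$@$@$@$

Replace each of the 16 characters of @$@$@$@$@$@$@$@$ in place — @$ @$ @$ @$ @$ @$ @$ @$ @$ @$ @$ @$ @$ @$ @$ @$ — and concatenate.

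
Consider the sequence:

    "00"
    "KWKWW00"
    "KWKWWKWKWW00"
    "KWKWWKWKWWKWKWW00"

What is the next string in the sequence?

KWKWWKWKWWKWKWWKWKWW00

Each term is the previous one with KWKWW prepended.
So the next term is KWKWW·KWKWWKWKWWKWKWW00.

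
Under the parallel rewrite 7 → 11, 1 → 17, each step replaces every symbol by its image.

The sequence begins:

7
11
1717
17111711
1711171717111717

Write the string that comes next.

Replace each of the 16 characters of 1711171717111717 in place — 17 11 17 17 17 11 17 11 17 11 17 17 17 11 17 11 — and concatenate.

17111717171117111711171717111711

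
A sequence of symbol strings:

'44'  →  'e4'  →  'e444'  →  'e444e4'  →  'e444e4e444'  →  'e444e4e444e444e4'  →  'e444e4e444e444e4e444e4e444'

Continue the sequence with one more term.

e444e4e444e444e4e444e4e444e444e4e444e444e4

Each term (from the third on) is the previous term followed by the one before it: term 3 = e4·44 = e444.
The next term joins e444e4e444e444e4e444e4e444 and e444e4e444e444e4.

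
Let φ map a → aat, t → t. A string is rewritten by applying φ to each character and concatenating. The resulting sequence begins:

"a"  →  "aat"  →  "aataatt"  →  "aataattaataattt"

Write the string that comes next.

Rewriting the 15 symbols of aataattaataattt one by one yields aat aat t aat aat t t aat aat t aat aat t t t; concatenated:

aataattaataatttaataattaataatttt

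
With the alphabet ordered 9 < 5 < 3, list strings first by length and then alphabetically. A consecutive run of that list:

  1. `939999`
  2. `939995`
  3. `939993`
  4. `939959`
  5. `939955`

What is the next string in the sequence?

939953

The successor of 939955 increments the rightmost position that isn't already 3 and resets every position after it to 9.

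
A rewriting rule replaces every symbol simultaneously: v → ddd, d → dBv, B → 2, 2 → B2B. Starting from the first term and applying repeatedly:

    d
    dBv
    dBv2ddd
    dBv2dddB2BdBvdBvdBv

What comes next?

Replace each of the 19 characters of dBv2dddB2BdBvdBvdBv in place — dBv 2 ddd B2B dBv dBv dBv 2 B2B 2 dBv 2 ddd dBv 2 ddd dBv 2 ddd — and concatenate.

dBv2dddB2BdBvdBvdBv2B2B2dBv2ddddBv2ddddBv2ddd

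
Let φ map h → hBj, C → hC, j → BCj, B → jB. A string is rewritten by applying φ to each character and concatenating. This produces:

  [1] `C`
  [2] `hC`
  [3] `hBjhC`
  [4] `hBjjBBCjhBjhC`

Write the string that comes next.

φ(hBjjBBCjhBjhC) expands symbol-by-symbol to hBj jB BCj BCj jB jB hC BCj hBj jB BCj hBj hC; joining the 13 pieces gives the next term.

hBjjBBCjBCjjBjBhCBCjhBjjBBCjhBjhC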